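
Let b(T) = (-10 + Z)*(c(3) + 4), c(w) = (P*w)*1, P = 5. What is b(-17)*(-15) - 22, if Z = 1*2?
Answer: 2258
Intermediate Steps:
Z = 2
c(w) = 5*w (c(w) = (5*w)*1 = 5*w)
b(T) = -152 (b(T) = (-10 + 2)*(5*3 + 4) = -8*(15 + 4) = -8*19 = -152)
b(-17)*(-15) - 22 = -152*(-15) - 22 = 2280 - 22 = 2258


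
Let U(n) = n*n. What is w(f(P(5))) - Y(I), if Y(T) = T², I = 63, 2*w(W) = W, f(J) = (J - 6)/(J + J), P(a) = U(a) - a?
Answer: -158753/40 ≈ -3968.8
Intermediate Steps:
U(n) = n²
P(a) = a² - a
f(J) = (-6 + J)/(2*J) (f(J) = (-6 + J)/((2*J)) = (-6 + J)*(1/(2*J)) = (-6 + J)/(2*J))
w(W) = W/2
w(f(P(5))) - Y(I) = ((-6 + 5*(-1 + 5))/(2*((5*(-1 + 5)))))/2 - 1*63² = ((-6 + 5*4)/(2*((5*4))))/2 - 1*3969 = ((½)*(-6 + 20)/20)/2 - 3969 = ((½)*(1/20)*14)/2 - 3969 = (½)*(7/20) - 3969 = 7/40 - 3969 = -158753/40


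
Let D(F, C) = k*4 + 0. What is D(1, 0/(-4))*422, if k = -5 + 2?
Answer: -5064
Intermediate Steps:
k = -3
D(F, C) = -12 (D(F, C) = -3*4 + 0 = -12 + 0 = -12)
D(1, 0/(-4))*422 = -12*422 = -5064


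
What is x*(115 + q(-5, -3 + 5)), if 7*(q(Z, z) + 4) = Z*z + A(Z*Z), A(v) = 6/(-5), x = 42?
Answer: 22974/5 ≈ 4594.8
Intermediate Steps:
A(v) = -6/5 (A(v) = 6*(-⅕) = -6/5)
q(Z, z) = -146/35 + Z*z/7 (q(Z, z) = -4 + (Z*z - 6/5)/7 = -4 + (-6/5 + Z*z)/7 = -4 + (-6/35 + Z*z/7) = -146/35 + Z*z/7)
x*(115 + q(-5, -3 + 5)) = 42*(115 + (-146/35 + (⅐)*(-5)*(-3 + 5))) = 42*(115 + (-146/35 + (⅐)*(-5)*2)) = 42*(115 + (-146/35 - 10/7)) = 42*(115 - 28/5) = 42*(547/5) = 22974/5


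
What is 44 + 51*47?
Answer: 2441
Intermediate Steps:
44 + 51*47 = 44 + 2397 = 2441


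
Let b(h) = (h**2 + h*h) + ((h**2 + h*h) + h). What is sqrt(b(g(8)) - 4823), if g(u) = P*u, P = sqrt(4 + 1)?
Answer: sqrt(-3543 + 8*sqrt(5)) ≈ 59.373*I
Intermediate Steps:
P = sqrt(5) ≈ 2.2361
g(u) = u*sqrt(5) (g(u) = sqrt(5)*u = u*sqrt(5))
b(h) = h + 4*h**2 (b(h) = (h**2 + h**2) + ((h**2 + h**2) + h) = 2*h**2 + (2*h**2 + h) = 2*h**2 + (h + 2*h**2) = h + 4*h**2)
sqrt(b(g(8)) - 4823) = sqrt((8*sqrt(5))*(1 + 4*(8*sqrt(5))) - 4823) = sqrt((8*sqrt(5))*(1 + 32*sqrt(5)) - 4823) = sqrt(8*sqrt(5)*(1 + 32*sqrt(5)) - 4823) = sqrt(-4823 + 8*sqrt(5)*(1 + 32*sqrt(5)))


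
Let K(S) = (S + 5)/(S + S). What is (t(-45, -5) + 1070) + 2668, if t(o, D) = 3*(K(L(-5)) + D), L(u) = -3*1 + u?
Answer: 59577/16 ≈ 3723.6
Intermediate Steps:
L(u) = -3 + u
K(S) = (5 + S)/(2*S) (K(S) = (5 + S)/((2*S)) = (5 + S)*(1/(2*S)) = (5 + S)/(2*S))
t(o, D) = 9/16 + 3*D (t(o, D) = 3*((5 + (-3 - 5))/(2*(-3 - 5)) + D) = 3*((1/2)*(5 - 8)/(-8) + D) = 3*((1/2)*(-1/8)*(-3) + D) = 3*(3/16 + D) = 9/16 + 3*D)
(t(-45, -5) + 1070) + 2668 = ((9/16 + 3*(-5)) + 1070) + 2668 = ((9/16 - 15) + 1070) + 2668 = (-231/16 + 1070) + 2668 = 16889/16 + 2668 = 59577/16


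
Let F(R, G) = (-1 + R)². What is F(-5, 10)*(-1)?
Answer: -36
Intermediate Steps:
F(-5, 10)*(-1) = (-1 - 5)²*(-1) = (-6)²*(-1) = 36*(-1) = -36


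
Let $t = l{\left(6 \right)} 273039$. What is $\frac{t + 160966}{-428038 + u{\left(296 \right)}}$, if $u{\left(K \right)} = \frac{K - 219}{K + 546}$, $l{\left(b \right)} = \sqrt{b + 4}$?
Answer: $- \frac{135533372}{360407919} - \frac{76632946 \sqrt{10}}{120135973} \approx -2.3932$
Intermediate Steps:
$l{\left(b \right)} = \sqrt{4 + b}$
$t = 273039 \sqrt{10}$ ($t = \sqrt{4 + 6} \cdot 273039 = \sqrt{10} \cdot 273039 = 273039 \sqrt{10} \approx 8.6343 \cdot 10^{5}$)
$u{\left(K \right)} = \frac{-219 + K}{546 + K}$
$\frac{t + 160966}{-428038 + u{\left(296 \right)}} = \frac{273039 \sqrt{10} + 160966}{-428038 + \frac{-219 + 296}{546 + 296}} = \frac{160966 + 273039 \sqrt{10}}{-428038 + \frac{1}{842} \cdot 77} = \frac{160966 + 273039 \sqrt{10}}{-428038 + \frac{77}{842}} = \frac{160966 + 273039 \sqrt{10}}{- \frac{360407919}{842}} = \left(160966 + 273039 \sqrt{10}\right) \left(- \frac{842}{360407919}\right) = - \frac{135533372}{360407919} - \frac{76632946 \sqrt{10}}{120135973}$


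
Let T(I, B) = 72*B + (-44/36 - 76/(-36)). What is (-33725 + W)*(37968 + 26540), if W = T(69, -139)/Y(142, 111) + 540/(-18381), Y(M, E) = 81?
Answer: -9752800993703684/4466583 ≈ -2.1835e+9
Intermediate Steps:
T(I, B) = 8/9 + 72*B (T(I, B) = 72*B + (-44*1/36 - 76*(-1/36)) = 72*B + (-11/9 + 19/9) = 72*B + 8/9 = 8/9 + 72*B)
W = -551953348/4466583 (W = (8/9 + 72*(-139))/81 + 540/(-18381) = (8/9 - 10008)*(1/81) + 540*(-1/18381) = -90064/9*1/81 - 180/6127 = -90064/729 - 180/6127 = -551953348/4466583 ≈ -123.57)
(-33725 + W)*(37968 + 26540) = (-33725 - 551953348/4466583)*(37968 + 26540) = -151187465023/4466583*64508 = -9752800993703684/4466583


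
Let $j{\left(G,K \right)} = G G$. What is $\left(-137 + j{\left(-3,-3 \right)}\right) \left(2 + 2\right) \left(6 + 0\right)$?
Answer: $-3072$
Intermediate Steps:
$j{\left(G,K \right)} = G^{2}$
$\left(-137 + j{\left(-3,-3 \right)}\right) \left(2 + 2\right) \left(6 + 0\right) = \left(-137 + \left(-3\right)^{2}\right) \left(2 + 2\right) \left(6 + 0\right) = \left(-137 + 9\right) 4 \cdot 6 = \left(-128\right) 24 = -3072$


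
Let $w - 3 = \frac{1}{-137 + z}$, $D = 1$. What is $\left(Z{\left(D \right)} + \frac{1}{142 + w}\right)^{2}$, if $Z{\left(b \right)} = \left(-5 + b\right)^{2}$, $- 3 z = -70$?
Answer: $\frac{626334536569}{2444511364} \approx 256.22$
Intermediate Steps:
$z = \frac{70}{3}$ ($z = \left(- \frac{1}{3}\right) \left(-70\right) = \frac{70}{3} \approx 23.333$)
$w = \frac{1020}{341}$ ($w = 3 + \frac{1}{-137 + \frac{70}{3}} = 3 + \frac{1}{- \frac{341}{3}} = 3 - \frac{3}{341} = \frac{1020}{341} \approx 2.9912$)
$\left(Z{\left(D \right)} + \frac{1}{142 + w}\right)^{2} = \left(\left(-5 + 1\right)^{2} + \frac{1}{142 + \frac{1020}{341}}\right)^{2} = \left(\left(-4\right)^{2} + \frac{1}{\frac{49442}{341}}\right)^{2} = \left(16 + \frac{341}{49442}\right)^{2} = \left(\frac{791413}{49442}\right)^{2} = \frac{626334536569}{2444511364}$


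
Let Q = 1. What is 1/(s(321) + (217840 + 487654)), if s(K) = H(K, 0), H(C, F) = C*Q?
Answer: 1/705815 ≈ 1.4168e-6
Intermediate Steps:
H(C, F) = C (H(C, F) = C*1 = C)
s(K) = K
1/(s(321) + (217840 + 487654)) = 1/(321 + (217840 + 487654)) = 1/(321 + 705494) = 1/705815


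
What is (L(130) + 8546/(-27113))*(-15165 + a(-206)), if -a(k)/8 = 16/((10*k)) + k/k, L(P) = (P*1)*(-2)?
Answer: 55151078413338/13963195 ≈ 3.9497e+6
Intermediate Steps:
L(P) = -2*P (L(P) = P*(-2) = -2*P)
a(k) = -8 - 64/(5*k) (a(k) = -8*(16/((10*k)) + k/k) = -8*(16*(1/(10*k)) + 1) = -8*(8/(5*k) + 1) = -8*(1 + 8/(5*k)) = -8 - 64/(5*k))
(L(130) + 8546/(-27113))*(-15165 + a(-206)) = (-2*130 + 8546/(-27113))*(-15165 + (-8 - 64/5/(-206))) = (-260 + 8546*(-1/27113))*(-15165 + (-8 - 64/5*(-1/206))) = (-260 - 8546/27113)*(-15165 + (-8 + 32/515)) = -7057926*(-15165 - 4088/515)/27113 = -7057926/27113*(-7814063/515) = 55151078413338/13963195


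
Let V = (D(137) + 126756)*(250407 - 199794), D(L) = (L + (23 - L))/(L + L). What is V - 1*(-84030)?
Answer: 1757871579591/274 ≈ 6.4156e+9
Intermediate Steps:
D(L) = 23/(2*L) (D(L) = 23/((2*L)) = 23*(1/(2*L)) = 23/(2*L))
V = 1757848555371/274 (V = ((23/2)/137 + 126756)*(250407 - 199794) = ((23/2)*(1/137) + 126756)*50613 = (23/274 + 126756)*50613 = (34731167/274)*50613 = 1757848555371/274 ≈ 6.4155e+9)
V - 1*(-84030) = 1757848555371/274 - 1*(-84030) = 1757848555371/274 + 84030 = 1757871579591/274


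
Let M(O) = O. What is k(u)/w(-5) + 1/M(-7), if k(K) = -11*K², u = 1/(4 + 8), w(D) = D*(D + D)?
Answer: -7277/50400 ≈ -0.14438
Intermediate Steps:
w(D) = 2*D² (w(D) = D*(2*D) = 2*D²)
u = 1/12 ≈ 0.083333
k(u)/w(-5) + 1/M(-7) = (-11*(1/12)²)/((2*(-5)²)) + 1/(-7) = (-11*1/144)/((2*25)) + 1*(-⅐) = -11/144/50 - ⅐ = -11/144*1/50 - ⅐ = -11/7200 - ⅐ = -7277/50400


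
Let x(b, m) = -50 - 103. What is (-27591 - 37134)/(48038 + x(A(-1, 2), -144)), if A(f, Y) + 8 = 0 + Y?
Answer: -12945/9577 ≈ -1.3517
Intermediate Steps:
A(f, Y) = -8 + Y (A(f, Y) = -8 + (0 + Y) = -8 + Y)
x(b, m) = -153
(-27591 - 37134)/(48038 + x(A(-1, 2), -144)) = (-27591 - 37134)/(48038 - 153) = -64725/47885 = -64725*1/47885 = -12945/9577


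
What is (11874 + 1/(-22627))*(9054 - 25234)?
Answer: -4347129091460/22627 ≈ -1.9212e+8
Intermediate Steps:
(11874 + 1/(-22627))*(9054 - 25234) = (11874 - 1/22627)*(-16180) = (268672997/22627)*(-16180) = -4347129091460/22627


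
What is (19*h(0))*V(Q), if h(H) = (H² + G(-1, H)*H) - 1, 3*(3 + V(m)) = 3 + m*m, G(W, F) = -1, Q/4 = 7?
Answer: -14782/3 ≈ -4927.3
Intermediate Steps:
Q = 28 (Q = 4*7 = 28)
V(m) = -2 + m²/3 (V(m) = -3 + (3 + m*m)/3 = -3 + (3 + m²)/3 = -3 + (1 + m²/3) = -2 + m²/3)
h(H) = -1 + H² - H (h(H) = (H² - H) - 1 = -1 + H² - H)
(19*h(0))*V(Q) = (19*(-1 + 0² - 1*0))*(-2 + (⅓)*28²) = (19*(-1 + 0 + 0))*(-2 + (⅓)*784) = (19*(-1))*(-2 + 784/3) = -19*778/3 = -14782/3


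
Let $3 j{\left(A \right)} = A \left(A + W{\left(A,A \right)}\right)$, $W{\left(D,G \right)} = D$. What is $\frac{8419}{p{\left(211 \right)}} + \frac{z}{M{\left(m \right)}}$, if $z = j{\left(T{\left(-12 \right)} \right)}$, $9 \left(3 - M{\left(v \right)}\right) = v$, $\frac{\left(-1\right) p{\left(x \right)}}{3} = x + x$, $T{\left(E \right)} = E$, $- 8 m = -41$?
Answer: $\frac{7277267}{221550} \approx 32.847$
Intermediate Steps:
$m = \frac{41}{8}$ ($m = \left(- \frac{1}{8}\right) \left(-41\right) = \frac{41}{8} \approx 5.125$)
$p{\left(x \right)} = - 6 x$ ($p{\left(x \right)} = - 3 \left(x + x\right) = - 3 \cdot 2 x = - 6 x$)
$M{\left(v \right)} = 3 - \frac{v}{9}$
$j{\left(A \right)} = \frac{2 A^{2}}{3}$ ($j{\left(A \right)} = \frac{A \left(A + A\right)}{3} = \frac{A 2 A}{3} = \frac{2 A^{2}}{3}$)
$z = 96$ ($z = \frac{2 \left(-12\right)^{2}}{3} = \frac{2}{3} \cdot 144 = 96$)
$\frac{8419}{p{\left(211 \right)}} + \frac{z}{M{\left(m \right)}} = \frac{8419}{\left(-6\right) 211} + \frac{96}{3 - \frac{41}{72}} = \frac{8419}{-1266} + \frac{96}{3 - \frac{41}{72}} = 8419 \left(- \frac{1}{1266}\right) + \frac{96}{\frac{175}{72}} = - \frac{8419}{1266} + 96 \cdot \frac{72}{175} = - \frac{8419}{1266} + \frac{6912}{175} = \frac{7277267}{221550}$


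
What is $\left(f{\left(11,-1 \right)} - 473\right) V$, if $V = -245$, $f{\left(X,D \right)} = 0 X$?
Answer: $115885$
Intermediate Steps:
$f{\left(X,D \right)} = 0$
$\left(f{\left(11,-1 \right)} - 473\right) V = \left(0 - 473\right) \left(-245\right) = \left(-473\right) \left(-245\right) = 115885$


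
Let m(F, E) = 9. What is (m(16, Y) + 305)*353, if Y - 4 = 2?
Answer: 110842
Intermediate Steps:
Y = 6 (Y = 4 + 2 = 6)
(m(16, Y) + 305)*353 = (9 + 305)*353 = 314*353 = 110842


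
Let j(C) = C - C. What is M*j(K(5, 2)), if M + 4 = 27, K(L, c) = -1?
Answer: 0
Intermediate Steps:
M = 23 (M = -4 + 27 = 23)
j(C) = 0
M*j(K(5, 2)) = 23*0 = 0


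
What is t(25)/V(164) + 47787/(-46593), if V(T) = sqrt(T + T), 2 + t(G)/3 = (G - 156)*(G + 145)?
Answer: -15929/15531 - 16704*sqrt(82)/41 ≈ -3690.3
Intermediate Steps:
t(G) = -6 + 3*(-156 + G)*(145 + G) (t(G) = -6 + 3*((G - 156)*(G + 145)) = -6 + 3*((-156 + G)*(145 + G)) = -6 + 3*(-156 + G)*(145 + G))
V(T) = sqrt(2)*sqrt(T) (V(T) = sqrt(2*T) = sqrt(2)*sqrt(T))
t(25)/V(164) + 47787/(-46593) = (-67866 - 33*25 + 3*25**2)/((sqrt(2)*sqrt(164))) + 47787/(-46593) = (-67866 - 825 + 3*625)/((sqrt(2)*(2*sqrt(41)))) + 47787*(-1/46593) = (-67866 - 825 + 1875)/((2*sqrt(82))) - 15929/15531 = -16704*sqrt(82)/41 - 15929/15531 = -15929/15531 - 16704*sqrt(82)/41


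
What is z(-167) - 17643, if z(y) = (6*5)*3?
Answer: -17553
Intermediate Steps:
z(y) = 90 (z(y) = 30*3 = 90)
z(-167) - 17643 = 90 - 17643 = -17553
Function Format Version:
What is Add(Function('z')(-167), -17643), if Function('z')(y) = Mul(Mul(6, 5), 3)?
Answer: -17553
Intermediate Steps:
Function('z')(y) = 90 (Function('z')(y) = Mul(30, 3) = 90)
Add(Function('z')(-167), -17643) = Add(90, -17643) = -17553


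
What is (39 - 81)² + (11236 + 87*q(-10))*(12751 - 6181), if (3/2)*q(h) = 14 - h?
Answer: 82967724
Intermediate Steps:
q(h) = 28/3 - 2*h/3 (q(h) = 2*(14 - h)/3 = 28/3 - 2*h/3)
(39 - 81)² + (11236 + 87*q(-10))*(12751 - 6181) = (39 - 81)² + (11236 + 87*(28/3 - ⅔*(-10)))*(12751 - 6181) = (-42)² + (11236 + 87*(28/3 + 20/3))*6570 = 1764 + (11236 + 87*16)*6570 = 1764 + (11236 + 1392)*6570 = 1764 + 12628*6570 = 1764 + 82965960 = 82967724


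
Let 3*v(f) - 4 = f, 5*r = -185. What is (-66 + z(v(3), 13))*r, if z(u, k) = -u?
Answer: 7585/3 ≈ 2528.3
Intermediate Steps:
r = -37 (r = (⅕)*(-185) = -37)
v(f) = 4/3 + f/3
(-66 + z(v(3), 13))*r = (-66 - (4/3 + (⅓)*3))*(-37) = (-66 - (4/3 + 1))*(-37) = (-66 - 1*7/3)*(-37) = (-66 - 7/3)*(-37) = -205/3*(-37) = 7585/3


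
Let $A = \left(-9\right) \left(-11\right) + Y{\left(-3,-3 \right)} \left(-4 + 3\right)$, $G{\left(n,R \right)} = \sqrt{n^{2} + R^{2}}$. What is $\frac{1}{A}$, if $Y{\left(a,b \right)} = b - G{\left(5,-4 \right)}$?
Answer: $\frac{102}{10363} - \frac{\sqrt{41}}{10363} \approx 0.0092248$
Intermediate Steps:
$G{\left(n,R \right)} = \sqrt{R^{2} + n^{2}}$
$Y{\left(a,b \right)} = b - \sqrt{41}$ ($Y{\left(a,b \right)} = b - \sqrt{\left(-4\right)^{2} + 5^{2}} = b - \sqrt{16 + 25} = b - \sqrt{41}$)
$A = 102 + \sqrt{41}$ ($A = \left(-9\right) \left(-11\right) + \left(-3 - \sqrt{41}\right) \left(-4 + 3\right) = 99 + \left(-3 - \sqrt{41}\right) \left(-1\right) = 99 + \left(3 + \sqrt{41}\right) = 102 + \sqrt{41} \approx 108.4$)
$\frac{1}{A} = \frac{1}{102 + \sqrt{41}}$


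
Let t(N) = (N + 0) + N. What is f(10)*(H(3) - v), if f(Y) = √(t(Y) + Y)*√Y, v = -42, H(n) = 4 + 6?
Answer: 520*√3 ≈ 900.67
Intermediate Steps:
H(n) = 10
t(N) = 2*N (t(N) = N + N = 2*N)
f(Y) = Y*√3 (f(Y) = √(2*Y + Y)*√Y = √(3*Y)*√Y = (√3*√Y)*√Y = Y*√3)
f(10)*(H(3) - v) = (10*√3)*(10 - 1*(-42)) = (10*√3)*(10 + 42) = (10*√3)*52 = 520*√3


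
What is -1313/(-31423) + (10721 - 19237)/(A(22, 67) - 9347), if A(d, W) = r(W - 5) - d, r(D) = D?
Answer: 279818359/292453861 ≈ 0.95679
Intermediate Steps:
A(d, W) = -5 + W - d (A(d, W) = (W - 5) - d = (-5 + W) - d = -5 + W - d)
-1313/(-31423) + (10721 - 19237)/(A(22, 67) - 9347) = -1313/(-31423) + (10721 - 19237)/((-5 + 67 - 1*22) - 9347) = -1313*(-1/31423) - 8516/((-5 + 67 - 22) - 9347) = 1313/31423 - 8516/(40 - 9347) = 1313/31423 - 8516/(-9307) = 1313/31423 - 8516*(-1/9307) = 1313/31423 + 8516/9307 = 279818359/292453861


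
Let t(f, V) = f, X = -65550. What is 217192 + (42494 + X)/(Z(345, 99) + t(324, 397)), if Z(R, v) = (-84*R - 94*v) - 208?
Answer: 376829168/1735 ≈ 2.1719e+5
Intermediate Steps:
Z(R, v) = -208 - 94*v - 84*R (Z(R, v) = (-94*v - 84*R) - 208 = -208 - 94*v - 84*R)
217192 + (42494 + X)/(Z(345, 99) + t(324, 397)) = 217192 + (42494 - 65550)/((-208 - 94*99 - 84*345) + 324) = 217192 - 23056/((-208 - 9306 - 28980) + 324) = 217192 - 23056/(-38494 + 324) = 217192 - 23056/(-38170) = 217192 - 23056*(-1/38170) = 217192 + 1048/1735 = 376829168/1735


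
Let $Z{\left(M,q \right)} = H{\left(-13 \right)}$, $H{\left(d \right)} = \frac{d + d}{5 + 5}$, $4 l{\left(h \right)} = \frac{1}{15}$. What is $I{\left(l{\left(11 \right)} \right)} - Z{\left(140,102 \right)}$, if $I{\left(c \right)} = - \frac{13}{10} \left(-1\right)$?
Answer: $\frac{39}{10} \approx 3.9$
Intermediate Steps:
$l{\left(h \right)} = \frac{1}{60}$ ($l{\left(h \right)} = \frac{1}{4 \cdot 15} = \frac{1}{4} \cdot \frac{1}{15} = \frac{1}{60}$)
$H{\left(d \right)} = \frac{d}{5}$ ($H{\left(d \right)} = \frac{2 d}{10} = 2 d \frac{1}{10} = \frac{d}{5}$)
$Z{\left(M,q \right)} = - \frac{13}{5}$ ($Z{\left(M,q \right)} = \frac{1}{5} \left(-13\right) = - \frac{13}{5}$)
$I{\left(c \right)} = \frac{13}{10}$ ($I{\left(c \right)} = \left(-13\right) \frac{1}{10} \left(-1\right) = \left(- \frac{13}{10}\right) \left(-1\right) = \frac{13}{10}$)
$I{\left(l{\left(11 \right)} \right)} - Z{\left(140,102 \right)} = \frac{13}{10} - - \frac{13}{5} = \frac{13}{10} + \frac{13}{5} = \frac{39}{10}$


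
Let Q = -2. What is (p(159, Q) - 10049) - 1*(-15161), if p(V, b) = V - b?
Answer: 5273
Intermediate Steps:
(p(159, Q) - 10049) - 1*(-15161) = ((159 - 1*(-2)) - 10049) - 1*(-15161) = ((159 + 2) - 10049) + 15161 = (161 - 10049) + 15161 = -9888 + 15161 = 5273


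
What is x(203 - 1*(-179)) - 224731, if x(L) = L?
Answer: -224349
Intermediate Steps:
x(203 - 1*(-179)) - 224731 = (203 - 1*(-179)) - 224731 = (203 + 179) - 224731 = 382 - 224731 = -224349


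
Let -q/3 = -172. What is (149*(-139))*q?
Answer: -10686876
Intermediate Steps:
q = 516 (q = -3*(-172) = 516)
(149*(-139))*q = (149*(-139))*516 = -20711*516 = -10686876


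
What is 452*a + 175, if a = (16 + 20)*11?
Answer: 179167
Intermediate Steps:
a = 396 (a = 36*11 = 396)
452*a + 175 = 452*396 + 175 = 178992 + 175 = 179167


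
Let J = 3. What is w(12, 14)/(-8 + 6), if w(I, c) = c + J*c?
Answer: -28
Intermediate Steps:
w(I, c) = 4*c (w(I, c) = c + 3*c = 4*c)
w(12, 14)/(-8 + 6) = (4*14)/(-8 + 6) = 56/(-2) = 56*(-1/2) = -28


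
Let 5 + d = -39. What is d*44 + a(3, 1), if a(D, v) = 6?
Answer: -1930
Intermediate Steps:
d = -44 (d = -5 - 39 = -44)
d*44 + a(3, 1) = -44*44 + 6 = -1936 + 6 = -1930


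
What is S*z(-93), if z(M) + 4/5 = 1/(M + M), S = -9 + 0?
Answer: 2247/310 ≈ 7.2484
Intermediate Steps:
S = -9
z(M) = -⅘ + 1/(2*M) (z(M) = -⅘ + 1/(M + M) = -⅘ + 1/(2*M))
S*z(-93) = -9*(5 - 8*(-93))/(10*(-93)) = -9*(-1)*(5 + 744)/(10*93) = -9*(-1)*749/(10*93) = -9*(-749/930) = 2247/310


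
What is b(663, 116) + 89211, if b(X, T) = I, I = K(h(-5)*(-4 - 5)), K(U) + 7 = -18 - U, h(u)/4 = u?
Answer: 89006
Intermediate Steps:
h(u) = 4*u
K(U) = -25 - U (K(U) = -7 + (-18 - U) = -25 - U)
I = -205 (I = -25 - 4*(-5)*(-4 - 5) = -25 - (-20)*(-9) = -25 - 1*180 = -25 - 180 = -205)
b(X, T) = -205
b(663, 116) + 89211 = -205 + 89211 = 89006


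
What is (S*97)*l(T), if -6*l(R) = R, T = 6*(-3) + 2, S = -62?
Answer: -48112/3 ≈ -16037.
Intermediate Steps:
T = -16 (T = -18 + 2 = -16)
l(R) = -R/6
(S*97)*l(T) = (-62*97)*(-⅙*(-16)) = -6014*8/3 = -48112/3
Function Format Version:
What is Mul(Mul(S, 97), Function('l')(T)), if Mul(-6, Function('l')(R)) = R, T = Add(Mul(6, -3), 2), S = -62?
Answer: Rational(-48112, 3) ≈ -16037.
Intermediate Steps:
T = -16 (T = Add(-18, 2) = -16)
Function('l')(R) = Mul(Rational(-1, 6), R)
Mul(Mul(S, 97), Function('l')(T)) = Mul(Mul(-62, 97), Mul(Rational(-1, 6), -16)) = Mul(-6014, Rational(8, 3)) = Rational(-48112, 3)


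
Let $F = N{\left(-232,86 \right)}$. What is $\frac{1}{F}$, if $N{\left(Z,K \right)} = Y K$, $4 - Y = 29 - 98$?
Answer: $\frac{1}{6278} \approx 0.00015929$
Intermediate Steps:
$Y = 73$ ($Y = 4 - \left(29 - 98\right) = 4 - -69 = 4 + 69 = 73$)
$N{\left(Z,K \right)} = 73 K$
$F = 6278$ ($F = 73 \cdot 86 = 6278$)
$\frac{1}{F} = \frac{1}{6278}$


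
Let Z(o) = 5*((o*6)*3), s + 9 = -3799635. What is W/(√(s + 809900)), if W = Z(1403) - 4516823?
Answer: 4390553*I*√186859/747436 ≈ 2539.2*I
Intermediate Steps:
s = -3799644 (s = -9 - 3799635 = -3799644)
Z(o) = 90*o (Z(o) = 5*((6*o)*3) = 5*(18*o) = 90*o)
W = -4390553 (W = 90*1403 - 4516823 = 126270 - 4516823 = -4390553)
W/(√(s + 809900)) = -4390553/√(-3799644 + 809900) = -4390553*(-I*√186859/747436) = -(-4390553)*I*√186859/747436 = 4390553*I*√186859/747436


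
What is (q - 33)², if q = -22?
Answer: 3025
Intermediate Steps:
(q - 33)² = (-22 - 33)² = (-55)² = 3025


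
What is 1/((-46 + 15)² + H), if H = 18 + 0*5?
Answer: 1/979 ≈ 0.0010215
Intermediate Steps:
H = 18 (H = 18 + 0 = 18)
1/((-46 + 15)² + H) = 1/((-46 + 15)² + 18) = 1/((-31)² + 18) = 1/(961 + 18) = 1/979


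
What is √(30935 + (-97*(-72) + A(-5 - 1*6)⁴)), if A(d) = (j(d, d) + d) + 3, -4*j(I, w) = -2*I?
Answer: √1138145/4 ≈ 266.71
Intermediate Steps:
j(I, w) = I/2 (j(I, w) = -(-1)*I/2 = I/2)
A(d) = 3 + 3*d/2 (A(d) = (d/2 + d) + 3 = 3*d/2 + 3 = 3 + 3*d/2)
√(30935 + (-97*(-72) + A(-5 - 1*6)⁴)) = √(30935 + (-97*(-72) + (3 + 3*(-5 - 1*6)/2)⁴)) = √(30935 + (6984 + (3 + 3*(-5 - 6)/2)⁴)) = √(30935 + (6984 + (3 + (3/2)*(-11))⁴)) = √(30935 + (6984 + (3 - 33/2)⁴)) = √(30935 + (6984 + (-27/2)⁴)) = √(30935 + (6984 + 531441/16)) = √(30935 + 643185/16) = √(1138145/16) = √1138145/4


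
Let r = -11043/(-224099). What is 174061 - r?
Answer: 39006884996/224099 ≈ 1.7406e+5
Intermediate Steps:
r = 11043/224099 (r = -11043*(-1/224099) = 11043/224099 ≈ 0.049277)
174061 - r = 174061 - 1*11043/224099 = 174061 - 11043/224099 = 39006884996/224099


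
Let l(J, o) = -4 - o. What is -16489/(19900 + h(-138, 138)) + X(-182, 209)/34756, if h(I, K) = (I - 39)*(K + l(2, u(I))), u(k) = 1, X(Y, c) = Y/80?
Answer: 2083939639/460169440 ≈ 4.5286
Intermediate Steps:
X(Y, c) = Y/80 (X(Y, c) = Y*(1/80) = Y/80)
h(I, K) = (-39 + I)*(-5 + K) (h(I, K) = (I - 39)*(K + (-4 - 1*1)) = (-39 + I)*(K + (-4 - 1)) = (-39 + I)*(K - 5) = (-39 + I)*(-5 + K))
-16489/(19900 + h(-138, 138)) + X(-182, 209)/34756 = -16489/(19900 + (195 - 39*138 - 5*(-138) - 138*138)) + ((1/80)*(-182))/34756 = -16489/(19900 + (195 - 5382 + 690 - 19044)) - 91/40*1/34756 = -16489/(19900 - 23541) - 91/1390240 = -16489/(-3641) - 91/1390240 = -16489*(-1/3641) - 91/1390240 = 1499/331 - 91/1390240 = 2083939639/460169440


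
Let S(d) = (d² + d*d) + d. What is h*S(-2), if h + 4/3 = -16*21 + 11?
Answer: -1958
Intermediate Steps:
h = -979/3 (h = -4/3 + (-16*21 + 11) = -4/3 + (-336 + 11) = -4/3 - 325 = -979/3 ≈ -326.33)
S(d) = d + 2*d² (S(d) = (d² + d²) + d = 2*d² + d = d + 2*d²)
h*S(-2) = -(-1958)*(1 + 2*(-2))/3 = -(-1958)*(1 - 4)/3 = -(-1958)*(-3)/3 = -979/3*6 = -1958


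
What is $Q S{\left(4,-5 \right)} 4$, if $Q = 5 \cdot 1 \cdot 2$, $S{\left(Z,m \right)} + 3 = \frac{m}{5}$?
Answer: $-160$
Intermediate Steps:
$S{\left(Z,m \right)} = -3 + \frac{m}{5}$
$Q = 10$ ($Q = 5 \cdot 2 = 10$)
$Q S{\left(4,-5 \right)} 4 = 10 \left(-3 + \frac{1}{5} \left(-5\right)\right) 4 = 10 \left(-3 - 1\right) 4 = 10 \left(-4\right) 4 = \left(-40\right) 4 = -160$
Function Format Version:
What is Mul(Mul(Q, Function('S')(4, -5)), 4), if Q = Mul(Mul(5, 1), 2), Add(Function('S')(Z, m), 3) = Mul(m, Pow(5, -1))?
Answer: -160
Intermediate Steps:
Function('S')(Z, m) = Add(-3, Mul(Rational(1, 5), m)) (Function('S')(Z, m) = Add(-3, Mul(m, Pow(5, -1))) = Add(-3, Mul(m, Rational(1, 5))) = Add(-3, Mul(Rational(1, 5), m)))
Q = 10 (Q = Mul(5, 2) = 10)
Mul(Mul(Q, Function('S')(4, -5)), 4) = Mul(Mul(10, Add(-3, Mul(Rational(1, 5), -5))), 4) = Mul(Mul(10, Add(-3, -1)), 4) = Mul(Mul(10, -4), 4) = Mul(-40, 4) = -160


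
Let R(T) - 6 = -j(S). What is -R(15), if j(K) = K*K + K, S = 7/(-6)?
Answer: -209/36 ≈ -5.8056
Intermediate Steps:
S = -7/6 (S = 7*(-1/6) = -7/6 ≈ -1.1667)
j(K) = K + K**2 (j(K) = K**2 + K = K + K**2)
R(T) = 209/36 (R(T) = 6 - (-7)*(1 - 7/6)/6 = 6 - (-7)*(-1)/(6*6) = 6 - 1*7/36 = 6 - 7/36 = 209/36)
-R(15) = -1*209/36 = -209/36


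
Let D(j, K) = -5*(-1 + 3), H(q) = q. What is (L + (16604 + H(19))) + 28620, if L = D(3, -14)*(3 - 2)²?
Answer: 45233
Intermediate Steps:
D(j, K) = -10 (D(j, K) = -5*2 = -10)
L = -10 (L = -10*(3 - 2)² = -10*1² = -10*1 = -10)
(L + (16604 + H(19))) + 28620 = (-10 + (16604 + 19)) + 28620 = (-10 + 16623) + 28620 = 16613 + 28620 = 45233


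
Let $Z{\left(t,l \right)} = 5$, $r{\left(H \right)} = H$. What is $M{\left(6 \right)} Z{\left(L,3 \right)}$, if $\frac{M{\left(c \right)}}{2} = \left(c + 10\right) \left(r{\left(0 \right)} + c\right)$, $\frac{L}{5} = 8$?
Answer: $960$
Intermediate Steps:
$L = 40$ ($L = 5 \cdot 8 = 40$)
$M{\left(c \right)} = 2 c \left(10 + c\right)$ ($M{\left(c \right)} = 2 \left(c + 10\right) \left(0 + c\right) = 2 \left(10 + c\right) c = 2 c \left(10 + c\right)$)
$M{\left(6 \right)} Z{\left(L,3 \right)} = 2 \cdot 6 \left(10 + 6\right) 5 = 2 \cdot 6 \cdot 16 \cdot 5 = 192 \cdot 5 = 960$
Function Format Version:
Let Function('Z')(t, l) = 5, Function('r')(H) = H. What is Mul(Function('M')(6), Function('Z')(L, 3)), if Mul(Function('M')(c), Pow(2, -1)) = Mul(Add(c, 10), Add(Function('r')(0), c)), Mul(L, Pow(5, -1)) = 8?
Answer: 960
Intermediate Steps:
L = 40 (L = Mul(5, 8) = 40)
Function('M')(c) = Mul(2, c, Add(10, c)) (Function('M')(c) = Mul(2, Mul(Add(c, 10), Add(0, c))) = Mul(2, Mul(Add(10, c), c)) = Mul(2, Mul(c, Add(10, c))) = Mul(2, c, Add(10, c)))
Mul(Function('M')(6), Function('Z')(L, 3)) = Mul(Mul(2, 6, Add(10, 6)), 5) = Mul(Mul(2, 6, 16), 5) = Mul(192, 5) = 960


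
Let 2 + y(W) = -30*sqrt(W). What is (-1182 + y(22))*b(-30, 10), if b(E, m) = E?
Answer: 35520 + 900*sqrt(22) ≈ 39741.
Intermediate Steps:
y(W) = -2 - 30*sqrt(W)
(-1182 + y(22))*b(-30, 10) = (-1182 + (-2 - 30*sqrt(22)))*(-30) = (-1184 - 30*sqrt(22))*(-30) = 35520 + 900*sqrt(22)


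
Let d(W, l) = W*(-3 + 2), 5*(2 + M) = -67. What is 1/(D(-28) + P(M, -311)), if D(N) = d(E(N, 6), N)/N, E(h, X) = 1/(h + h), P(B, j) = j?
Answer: -1568/487649 ≈ -0.0032154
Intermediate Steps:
M = -77/5 (M = -2 + (⅕)*(-67) = -2 - 67/5 = -77/5 ≈ -15.400)
E(h, X) = 1/(2*h)
d(W, l) = -W (d(W, l) = W*(-1) = -W)
D(N) = -1/(2*N²) (D(N) = (-1/(2*N))/N = -1/(2*N²))
1/(D(-28) + P(M, -311)) = 1/(-½/(-28)² - 311) = 1/(-½*1/784 - 311) = 1/(-1/1568 - 311) = 1/(-487649/1568) = -1568/487649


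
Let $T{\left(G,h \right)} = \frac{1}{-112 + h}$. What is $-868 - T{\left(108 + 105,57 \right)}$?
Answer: $- \frac{47739}{55} \approx -867.98$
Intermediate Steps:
$-868 - T{\left(108 + 105,57 \right)} = -868 - \frac{1}{-112 + 57} = -868 - \frac{1}{-55} = -868 - - \frac{1}{55} = -868 + \frac{1}{55} = - \frac{47739}{55}$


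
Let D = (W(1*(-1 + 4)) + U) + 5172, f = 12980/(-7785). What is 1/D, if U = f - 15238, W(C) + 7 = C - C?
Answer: -1557/15686257 ≈ -9.9259e-5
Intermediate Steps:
f = -2596/1557 (f = 12980*(-1/7785) = -2596/1557 ≈ -1.6673)
W(C) = -7 (W(C) = -7 + (C - C) = -7 + 0 = -7)
U = -23728162/1557 (U = -2596/1557 - 15238 = -23728162/1557 ≈ -15240.)
D = -15686257/1557 (D = (-7 - 23728162/1557) + 5172 = -23739061/1557 + 5172 = -15686257/1557 ≈ -10075.)
1/D = 1/(-15686257/1557) = -1557/15686257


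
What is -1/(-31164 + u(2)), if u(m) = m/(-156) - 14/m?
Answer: 78/2431339 ≈ 3.2081e-5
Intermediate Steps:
u(m) = -14/m - m/156 (u(m) = m*(-1/156) - 14/m = -m/156 - 14/m = -14/m - m/156)
-1/(-31164 + u(2)) = -1/(-31164 + (-14/2 - 1/156*2)) = -1/(-31164 + (-14*½ - 1/78)) = -1/(-31164 + (-7 - 1/78)) = -1/(-31164 - 547/78) = -1/(-2431339/78) = -1*(-78/2431339) = 78/2431339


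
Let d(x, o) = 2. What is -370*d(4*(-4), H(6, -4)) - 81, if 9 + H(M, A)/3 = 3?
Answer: -821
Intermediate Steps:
H(M, A) = -18 (H(M, A) = -27 + 3*3 = -27 + 9 = -18)
-370*d(4*(-4), H(6, -4)) - 81 = -370*2 - 81 = -740 - 81 = -821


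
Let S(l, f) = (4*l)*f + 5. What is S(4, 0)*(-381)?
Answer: -1905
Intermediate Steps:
S(l, f) = 5 + 4*f*l (S(l, f) = 4*f*l + 5 = 5 + 4*f*l)
S(4, 0)*(-381) = (5 + 4*0*4)*(-381) = (5 + 0)*(-381) = 5*(-381) = -1905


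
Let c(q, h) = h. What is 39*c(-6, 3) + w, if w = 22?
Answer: 139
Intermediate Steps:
39*c(-6, 3) + w = 39*3 + 22 = 117 + 22 = 139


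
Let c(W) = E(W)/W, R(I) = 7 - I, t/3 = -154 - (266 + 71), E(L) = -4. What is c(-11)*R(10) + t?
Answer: -16215/11 ≈ -1474.1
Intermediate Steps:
t = -1473 (t = 3*(-154 - (266 + 71)) = 3*(-154 - 1*337) = 3*(-154 - 337) = 3*(-491) = -1473)
c(W) = -4/W
c(-11)*R(10) + t = (-4/(-11))*(7 - 1*10) - 1473 = (-4*(-1/11))*(7 - 10) - 1473 = (4/11)*(-3) - 1473 = -12/11 - 1473 = -16215/11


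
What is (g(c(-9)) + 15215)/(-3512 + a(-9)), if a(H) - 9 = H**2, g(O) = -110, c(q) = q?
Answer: -15105/3422 ≈ -4.4141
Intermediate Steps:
a(H) = 9 + H**2
(g(c(-9)) + 15215)/(-3512 + a(-9)) = (-110 + 15215)/(-3512 + (9 + (-9)**2)) = 15105/(-3512 + (9 + 81)) = 15105/(-3512 + 90) = 15105/(-3422) = 15105*(-1/3422) = -15105/3422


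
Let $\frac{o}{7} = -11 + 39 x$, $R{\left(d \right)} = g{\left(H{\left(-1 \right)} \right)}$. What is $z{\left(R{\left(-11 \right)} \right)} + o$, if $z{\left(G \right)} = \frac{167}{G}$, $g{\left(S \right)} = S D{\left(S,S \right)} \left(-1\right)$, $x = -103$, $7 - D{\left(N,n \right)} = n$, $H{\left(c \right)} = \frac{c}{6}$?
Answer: $- \frac{1206416}{43} \approx -28056.0$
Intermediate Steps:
$H{\left(c \right)} = \frac{c}{6}$ ($H{\left(c \right)} = c \frac{1}{6} = \frac{c}{6}$)
$D{\left(N,n \right)} = 7 - n$
$g{\left(S \right)} = - S \left(7 - S\right)$ ($g{\left(S \right)} = S \left(7 - S\right) \left(-1\right) = - S \left(7 - S\right)$)
$R{\left(d \right)} = \frac{43}{36}$ ($R{\left(d \right)} = \frac{1}{6} \left(-1\right) \left(-7 + \frac{1}{6} \left(-1\right)\right) = - \frac{-7 - \frac{1}{6}}{6} = \left(- \frac{1}{6}\right) \left(- \frac{43}{6}\right) = \frac{43}{36}$)
$o = -28196$ ($o = 7 \left(-11 + 39 \left(-103\right)\right) = 7 \left(-11 - 4017\right) = 7 \left(-4028\right) = -28196$)
$z{\left(R{\left(-11 \right)} \right)} + o = \frac{167}{\frac{43}{36}} - 28196 = 167 \cdot \frac{36}{43} - 28196 = \frac{6012}{43} - 28196 = - \frac{1206416}{43}$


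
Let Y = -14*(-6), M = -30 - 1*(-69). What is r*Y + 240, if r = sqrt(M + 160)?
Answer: 240 + 84*sqrt(199) ≈ 1425.0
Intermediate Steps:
M = 39 (M = -30 + 69 = 39)
r = sqrt(199) (r = sqrt(39 + 160) = sqrt(199) ≈ 14.107)
Y = 84
r*Y + 240 = sqrt(199)*84 + 240 = 84*sqrt(199) + 240 = 240 + 84*sqrt(199)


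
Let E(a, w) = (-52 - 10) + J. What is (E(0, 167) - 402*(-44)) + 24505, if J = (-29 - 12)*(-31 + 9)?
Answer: 43033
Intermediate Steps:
J = 902 (J = -41*(-22) = 902)
E(a, w) = 840 (E(a, w) = (-52 - 10) + 902 = -62 + 902 = 840)
(E(0, 167) - 402*(-44)) + 24505 = (840 - 402*(-44)) + 24505 = (840 + 17688) + 24505 = 18528 + 24505 = 43033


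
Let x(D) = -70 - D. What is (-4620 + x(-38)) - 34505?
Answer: -39157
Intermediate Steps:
(-4620 + x(-38)) - 34505 = (-4620 + (-70 - 1*(-38))) - 34505 = (-4620 + (-70 + 38)) - 34505 = (-4620 - 32) - 34505 = -4652 - 34505 = -39157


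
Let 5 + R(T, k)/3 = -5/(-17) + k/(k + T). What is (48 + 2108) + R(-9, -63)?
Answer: 291653/136 ≈ 2144.5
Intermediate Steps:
R(T, k) = -240/17 + 3*k/(T + k) (R(T, k) = -15 + 3*(-5/(-17) + k/(k + T)) = -15 + 3*(-5*(-1/17) + k/(T + k)) = -15 + 3*(5/17 + k/(T + k)) = -15 + (15/17 + 3*k/(T + k)) = -240/17 + 3*k/(T + k))
(48 + 2108) + R(-9, -63) = (48 + 2108) + 3*(-80*(-9) - 63*(-63))/(17*(-9 - 63)) = 2156 + (3/17)*(720 + 3969)/(-72) = 2156 + (3/17)*(-1/72)*4689 = 2156 - 1563/136 = 291653/136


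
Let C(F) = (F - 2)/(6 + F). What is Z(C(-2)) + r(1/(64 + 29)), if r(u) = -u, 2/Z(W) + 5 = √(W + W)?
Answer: -319/837 - 2*I*√2/27 ≈ -0.38112 - 0.10476*I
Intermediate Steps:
C(F) = (-2 + F)/(6 + F)
Z(W) = 2/(-5 + √2*√W) (Z(W) = 2/(-5 + √(W + W)) = 2/(-5 + √(2*W)) = 2/(-5 + √2*√W))
Z(C(-2)) + r(1/(64 + 29)) = 2/(-5 + √2*√((-2 - 2)/(6 - 2))) - 1/(64 + 29) = 2/(-5 + √2*√(-4/4)) - 1/93 = 2/(-5 + √2*√((¼)*(-4))) - 1*1/93 = 2/(-5 + √2*√(-1)) - 1/93 = 2/(-5 + √2*I) - 1/93 = 2/(-5 + I*√2) - 1/93 = -1/93 + 2/(-5 + I*√2)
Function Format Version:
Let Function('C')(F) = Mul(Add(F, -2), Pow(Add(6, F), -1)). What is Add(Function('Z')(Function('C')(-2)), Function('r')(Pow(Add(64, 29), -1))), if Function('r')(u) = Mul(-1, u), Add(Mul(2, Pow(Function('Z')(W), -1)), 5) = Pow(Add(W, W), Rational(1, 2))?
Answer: Add(Rational(-319, 837), Mul(Rational(-2, 27), I, Pow(2, Rational(1, 2)))) ≈ Add(-0.38112, Mul(-0.10476, I))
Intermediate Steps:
Function('C')(F) = Mul(Pow(Add(6, F), -1), Add(-2, F)) (Function('C')(F) = Mul(Add(-2, F), Pow(Add(6, F), -1)) = Mul(Pow(Add(6, F), -1), Add(-2, F)))
Function('Z')(W) = Mul(2, Pow(Add(-5, Mul(Pow(2, Rational(1, 2)), Pow(W, Rational(1, 2)))), -1)) (Function('Z')(W) = Mul(2, Pow(Add(-5, Pow(Add(W, W), Rational(1, 2))), -1)) = Mul(2, Pow(Add(-5, Pow(Mul(2, W), Rational(1, 2))), -1)) = Mul(2, Pow(Add(-5, Mul(Pow(2, Rational(1, 2)), Pow(W, Rational(1, 2)))), -1)))
Add(Function('Z')(Function('C')(-2)), Function('r')(Pow(Add(64, 29), -1))) = Add(Mul(2, Pow(Add(-5, Mul(Pow(2, Rational(1, 2)), Pow(Mul(Pow(Add(6, -2), -1), Add(-2, -2)), Rational(1, 2)))), -1)), Mul(-1, Pow(Add(64, 29), -1))) = Add(Mul(2, Pow(Add(-5, Mul(Pow(2, Rational(1, 2)), Pow(Mul(Pow(4, -1), -4), Rational(1, 2)))), -1)), Mul(-1, Pow(93, -1))) = Add(Mul(2, Pow(Add(-5, Mul(Pow(2, Rational(1, 2)), Pow(Mul(Rational(1, 4), -4), Rational(1, 2)))), -1)), Mul(-1, Rational(1, 93))) = Add(Mul(2, Pow(Add(-5, Mul(Pow(2, Rational(1, 2)), Pow(-1, Rational(1, 2)))), -1)), Rational(-1, 93)) = Add(Mul(2, Pow(Add(-5, Mul(Pow(2, Rational(1, 2)), I)), -1)), Rational(-1, 93)) = Add(Mul(2, Pow(Add(-5, Mul(I, Pow(2, Rational(1, 2)))), -1)), Rational(-1, 93)) = Add(Rational(-1, 93), Mul(2, Pow(Add(-5, Mul(I, Pow(2, Rational(1, 2)))), -1)))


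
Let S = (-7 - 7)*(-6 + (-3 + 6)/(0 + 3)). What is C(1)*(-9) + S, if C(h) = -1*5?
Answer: 115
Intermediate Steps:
C(h) = -5
S = 70 (S = -14*(-6 + 3/3) = -14*(-6 + 3*(1/3)) = -14*(-6 + 1) = -14*(-5) = 70)
C(1)*(-9) + S = -5*(-9) + 70 = 45 + 70 = 115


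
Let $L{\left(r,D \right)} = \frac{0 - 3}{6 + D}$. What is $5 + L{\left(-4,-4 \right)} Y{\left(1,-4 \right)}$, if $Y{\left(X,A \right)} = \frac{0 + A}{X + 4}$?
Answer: $\frac{31}{5} \approx 6.2$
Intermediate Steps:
$L{\left(r,D \right)} = - \frac{3}{6 + D}$
$Y{\left(X,A \right)} = \frac{A}{4 + X}$
$5 + L{\left(-4,-4 \right)} Y{\left(1,-4 \right)} = 5 + - \frac{3}{6 - 4} \left(- \frac{4}{4 + 1}\right) = 5 + - \frac{3}{2} \left(- \frac{4}{5}\right) = 5 + \left(-3\right) \frac{1}{2} \left(\left(-4\right) \frac{1}{5}\right) = 5 - - \frac{6}{5} = 5 + \frac{6}{5} = \frac{31}{5}$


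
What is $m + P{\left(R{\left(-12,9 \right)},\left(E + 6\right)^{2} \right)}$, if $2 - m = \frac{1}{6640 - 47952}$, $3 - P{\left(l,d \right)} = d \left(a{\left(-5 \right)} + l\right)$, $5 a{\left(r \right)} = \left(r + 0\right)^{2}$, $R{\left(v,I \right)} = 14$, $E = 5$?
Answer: $- \frac{94769727}{41312} \approx -2294.0$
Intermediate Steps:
$a{\left(r \right)} = \frac{r^{2}}{5}$ ($a{\left(r \right)} = \frac{\left(r + 0\right)^{2}}{5} = \frac{r^{2}}{5}$)
$P{\left(l,d \right)} = 3 - d \left(5 + l\right)$ ($P{\left(l,d \right)} = 3 - d \left(\frac{\left(-5\right)^{2}}{5} + l\right) = 3 - d \left(\frac{1}{5} \cdot 25 + l\right) = 3 - d \left(5 + l\right)$)
$m = \frac{82625}{41312}$ ($m = 2 - \frac{1}{6640 - 47952} = 2 - \frac{1}{-41312} = 2 - - \frac{1}{41312} = 2 + \frac{1}{41312} = \frac{82625}{41312} \approx 2.0$)
$m + P{\left(R{\left(-12,9 \right)},\left(E + 6\right)^{2} \right)} = \frac{82625}{41312} - \left(-3 + 5 \left(5 + 6\right)^{2} + \left(5 + 6\right)^{2} \cdot 14\right) = \frac{82625}{41312} - \left(-3 + 605 + 11^{2} \cdot 14\right) = \frac{82625}{41312} - \left(602 + 1694\right) = \frac{82625}{41312} - 2296 = - \frac{94769727}{41312}$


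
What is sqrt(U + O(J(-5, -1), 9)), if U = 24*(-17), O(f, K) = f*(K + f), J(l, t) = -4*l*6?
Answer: 4*sqrt(942) ≈ 122.77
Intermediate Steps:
J(l, t) = -24*l
U = -408
sqrt(U + O(J(-5, -1), 9)) = sqrt(-408 + (-24*(-5))*(9 - 24*(-5))) = sqrt(-408 + 120*(9 + 120)) = sqrt(-408 + 120*129) = sqrt(-408 + 15480) = sqrt(15072) = 4*sqrt(942)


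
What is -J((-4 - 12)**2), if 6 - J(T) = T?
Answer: 250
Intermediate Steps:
J(T) = 6 - T
-J((-4 - 12)**2) = -(6 - (-4 - 12)**2) = -(6 - 1*(-16)**2) = -(6 - 1*256) = -(6 - 256) = -1*(-250) = 250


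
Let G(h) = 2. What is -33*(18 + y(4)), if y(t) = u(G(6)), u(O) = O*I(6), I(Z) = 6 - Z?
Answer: -594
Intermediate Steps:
u(O) = 0 (u(O) = O*(6 - 1*6) = O*(6 - 6) = O*0 = 0)
y(t) = 0
-33*(18 + y(4)) = -33*(18 + 0) = -33*18 = -594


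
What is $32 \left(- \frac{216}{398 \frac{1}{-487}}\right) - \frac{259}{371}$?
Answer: $\frac{89195453}{10547} \approx 8457.0$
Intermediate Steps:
$32 \left(- \frac{216}{398 \frac{1}{-487}}\right) - \frac{259}{371} = 32 \left(- \frac{216}{398 \left(- \frac{1}{487}\right)}\right) - \frac{37}{53} = 32 \left(- \frac{216}{- \frac{398}{487}}\right) - \frac{37}{53} = 32 \left(\left(-216\right) \left(- \frac{487}{398}\right)\right) - \frac{37}{53} = 32 \cdot \frac{52596}{199} - \frac{37}{53} = \frac{1683072}{199} - \frac{37}{53} = \frac{89195453}{10547}$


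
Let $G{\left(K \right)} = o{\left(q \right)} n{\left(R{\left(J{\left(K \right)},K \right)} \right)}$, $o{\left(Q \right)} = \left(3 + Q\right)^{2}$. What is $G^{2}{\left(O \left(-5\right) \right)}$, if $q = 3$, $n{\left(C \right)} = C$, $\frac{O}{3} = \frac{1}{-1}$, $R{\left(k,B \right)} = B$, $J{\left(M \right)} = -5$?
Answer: $291600$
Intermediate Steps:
$O = -3$ ($O = \frac{3}{-1} = 3 \left(-1\right) = -3$)
$G{\left(K \right)} = 36 K$ ($G{\left(K \right)} = \left(3 + 3\right)^{2} K = 6^{2} K = 36 K$)
$G^{2}{\left(O \left(-5\right) \right)} = \left(36 \left(\left(-3\right) \left(-5\right)\right)\right)^{2} = \left(36 \cdot 15\right)^{2} = 540^{2} = 291600$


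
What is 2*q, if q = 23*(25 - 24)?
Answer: 46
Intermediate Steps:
q = 23 (q = 23*1 = 23)
2*q = 2*23 = 46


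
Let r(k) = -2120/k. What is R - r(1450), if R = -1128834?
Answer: -163680718/145 ≈ -1.1288e+6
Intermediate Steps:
R - r(1450) = -1128834 - (-2120)/1450 = -1128834 - 1*(-212/145) = -1128834 + 212/145 = -163680718/145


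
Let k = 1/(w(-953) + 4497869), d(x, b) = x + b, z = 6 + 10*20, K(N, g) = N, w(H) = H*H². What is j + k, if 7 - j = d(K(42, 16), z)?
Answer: -207507099229/861025308 ≈ -241.00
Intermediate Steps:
w(H) = H³
z = 206 (z = 6 + 200 = 206)
d(x, b) = b + x
j = -241 (j = 7 - (206 + 42) = 7 - 1*248 = 7 - 248 = -241)
k = -1/861025308 (k = 1/((-953)³ + 4497869) = 1/(-865523177 + 4497869) = 1/(-861025308) = -1/861025308 ≈ -1.1614e-9)
j + k = -241 - 1/861025308 = -207507099229/861025308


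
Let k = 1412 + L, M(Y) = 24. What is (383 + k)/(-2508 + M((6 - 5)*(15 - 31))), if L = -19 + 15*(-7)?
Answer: -557/828 ≈ -0.67271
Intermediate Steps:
L = -124 (L = -19 - 105 = -124)
k = 1288 (k = 1412 - 124 = 1288)
(383 + k)/(-2508 + M((6 - 5)*(15 - 31))) = (383 + 1288)/(-2508 + 24) = 1671/(-2484) = 1671*(-1/2484) = -557/828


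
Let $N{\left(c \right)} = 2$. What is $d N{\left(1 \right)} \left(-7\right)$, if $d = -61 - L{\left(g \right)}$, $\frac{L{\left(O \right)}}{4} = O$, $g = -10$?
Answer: $294$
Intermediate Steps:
$L{\left(O \right)} = 4 O$
$d = -21$ ($d = -61 - 4 \left(-10\right) = -61 - -40 = -61 + 40 = -21$)
$d N{\left(1 \right)} \left(-7\right) = \left(-21\right) 2 \left(-7\right) = \left(-42\right) \left(-7\right) = 294$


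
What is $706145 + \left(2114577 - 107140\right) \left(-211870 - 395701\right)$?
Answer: $-1219659799382$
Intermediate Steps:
$706145 + \left(2114577 - 107140\right) \left(-211870 - 395701\right) = 706145 + 2007437 \left(-607571\right) = 706145 - 1219660505527 = -1219659799382$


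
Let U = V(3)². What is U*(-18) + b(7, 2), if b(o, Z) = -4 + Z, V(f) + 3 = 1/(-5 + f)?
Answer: -445/2 ≈ -222.50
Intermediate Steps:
V(f) = -3 + 1/(-5 + f)
U = 49/4 (U = ((16 - 3*3)/(-5 + 3))² = ((16 - 9)/(-2))² = (-½*7)² = (-7/2)² = 49/4 ≈ 12.250)
U*(-18) + b(7, 2) = (49/4)*(-18) + (-4 + 2) = -441/2 - 2 = -445/2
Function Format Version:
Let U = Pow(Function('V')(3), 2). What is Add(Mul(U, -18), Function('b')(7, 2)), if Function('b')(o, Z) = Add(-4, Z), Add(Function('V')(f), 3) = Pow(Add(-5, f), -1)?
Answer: Rational(-445, 2) ≈ -222.50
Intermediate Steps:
Function('V')(f) = Add(-3, Pow(Add(-5, f), -1))
U = Rational(49, 4) (U = Pow(Mul(Pow(Add(-5, 3), -1), Add(16, Mul(-3, 3))), 2) = Pow(Mul(Pow(-2, -1), Add(16, -9)), 2) = Pow(Mul(Rational(-1, 2), 7), 2) = Pow(Rational(-7, 2), 2) = Rational(49, 4) ≈ 12.250)
Add(Mul(U, -18), Function('b')(7, 2)) = Add(Mul(Rational(49, 4), -18), Add(-4, 2)) = Add(Rational(-441, 2), -2) = Rational(-445, 2)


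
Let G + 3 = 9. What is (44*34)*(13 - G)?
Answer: 10472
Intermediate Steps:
G = 6 (G = -3 + 9 = 6)
(44*34)*(13 - G) = (44*34)*(13 - 1*6) = 1496*(13 - 6) = 1496*7 = 10472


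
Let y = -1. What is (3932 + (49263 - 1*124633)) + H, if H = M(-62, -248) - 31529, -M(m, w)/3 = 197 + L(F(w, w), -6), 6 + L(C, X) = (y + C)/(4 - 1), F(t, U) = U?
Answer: -103291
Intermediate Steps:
L(C, X) = -19/3 + C/3 (L(C, X) = -6 + (-1 + C)/(4 - 1) = -6 + (-1 + C)/3 = -6 + (-1 + C)*(1/3) = -6 + (-1/3 + C/3) = -19/3 + C/3)
M(m, w) = -572 - w (M(m, w) = -3*(197 + (-19/3 + w/3)) = -3*(572/3 + w/3) = -572 - w)
H = -31853 (H = (-572 - 1*(-248)) - 31529 = (-572 + 248) - 31529 = -324 - 31529 = -31853)
(3932 + (49263 - 1*124633)) + H = (3932 + (49263 - 1*124633)) - 31853 = (3932 + (49263 - 124633)) - 31853 = (3932 - 75370) - 31853 = -71438 - 31853 = -103291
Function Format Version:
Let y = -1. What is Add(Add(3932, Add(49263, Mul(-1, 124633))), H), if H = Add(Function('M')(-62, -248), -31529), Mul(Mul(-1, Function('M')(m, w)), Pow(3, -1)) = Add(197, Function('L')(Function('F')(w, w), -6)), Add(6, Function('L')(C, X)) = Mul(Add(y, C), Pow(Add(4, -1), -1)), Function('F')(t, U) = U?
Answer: -103291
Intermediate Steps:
Function('L')(C, X) = Add(Rational(-19, 3), Mul(Rational(1, 3), C)) (Function('L')(C, X) = Add(-6, Mul(Add(-1, C), Pow(Add(4, -1), -1))) = Add(-6, Mul(Add(-1, C), Pow(3, -1))) = Add(-6, Mul(Add(-1, C), Rational(1, 3))) = Add(-6, Add(Rational(-1, 3), Mul(Rational(1, 3), C))) = Add(Rational(-19, 3), Mul(Rational(1, 3), C)))
Function('M')(m, w) = Add(-572, Mul(-1, w)) (Function('M')(m, w) = Mul(-3, Add(197, Add(Rational(-19, 3), Mul(Rational(1, 3), w)))) = Mul(-3, Add(Rational(572, 3), Mul(Rational(1, 3), w))) = Add(-572, Mul(-1, w)))
H = -31853 (H = Add(Add(-572, Mul(-1, -248)), -31529) = Add(Add(-572, 248), -31529) = Add(-324, -31529) = -31853)
Add(Add(3932, Add(49263, Mul(-1, 124633))), H) = Add(Add(3932, Add(49263, Mul(-1, 124633))), -31853) = Add(Add(3932, Add(49263, -124633)), -31853) = Add(Add(3932, -75370), -31853) = Add(-71438, -31853) = -103291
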